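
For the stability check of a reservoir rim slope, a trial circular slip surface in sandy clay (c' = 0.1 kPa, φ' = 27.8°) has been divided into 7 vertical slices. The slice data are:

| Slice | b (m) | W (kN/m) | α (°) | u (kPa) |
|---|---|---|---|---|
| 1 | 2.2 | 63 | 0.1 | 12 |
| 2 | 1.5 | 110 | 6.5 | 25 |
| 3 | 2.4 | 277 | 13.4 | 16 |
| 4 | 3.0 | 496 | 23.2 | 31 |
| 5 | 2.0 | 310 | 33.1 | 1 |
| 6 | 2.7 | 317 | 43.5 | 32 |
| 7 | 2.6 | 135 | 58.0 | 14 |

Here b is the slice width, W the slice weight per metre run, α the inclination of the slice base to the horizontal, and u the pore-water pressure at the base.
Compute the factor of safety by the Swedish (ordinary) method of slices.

FS = 0.73

Ordinary method of slices: FS = Σ[c'·Δl_i + (W_i cosα_i − u_i·Δl_i)·tanφ'] / Σ W_i sinα_i, with Δl_i = b_i / cosα_i.
Slice 1: Δl = 2.2/cos0.1° = 2.200 m; N'_1 = 63·cos0.1° − 12·2.200 = 36.6; c'Δl = 0.22; W sinα = 0.1
Slice 2: Δl = 1.5/cos6.5° = 1.510 m; N'_2 = 110·cos6.5° − 25·1.510 = 71.6; c'Δl = 0.15; W sinα = 12.5
Slice 3: Δl = 2.4/cos13.4° = 2.467 m; N'_3 = 277·cos13.4° − 16·2.467 = 230.0; c'Δl = 0.25; W sinα = 64.2
Slice 4: Δl = 3.0/cos23.2° = 3.264 m; N'_4 = 496·cos23.2° − 31·3.264 = 354.7; c'Δl = 0.33; W sinα = 195.4
Slice 5: Δl = 2.0/cos33.1° = 2.387 m; N'_5 = 310·cos33.1° − 1·2.387 = 257.3; c'Δl = 0.24; W sinα = 169.3
Slice 6: Δl = 2.7/cos43.5° = 3.722 m; N'_6 = 317·cos43.5° − 32·3.722 = 110.8; c'Δl = 0.37; W sinα = 218.2
Slice 7: Δl = 2.6/cos58.0° = 4.906 m; N'_7 = 135·cos58.0° − 14·4.906 = 2.8; c'Δl = 0.49; W sinα = 114.5
Σc'Δl = 2.0 kN/m; ΣN' = 1063.8 kN/m; ΣW sinα = 774.1 kN/m
Resisting = 2.0 + 1063.8·tan27.8° = 2.0 + 560.9 = 562.9 kN/m
FS = 562.9 / 774.1 = 0.727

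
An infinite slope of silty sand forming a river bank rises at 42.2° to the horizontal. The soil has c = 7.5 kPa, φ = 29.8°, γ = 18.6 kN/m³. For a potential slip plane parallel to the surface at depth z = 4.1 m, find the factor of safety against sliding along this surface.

For an infinite slope with a slip plane parallel to the surface (no pore pressure): FS = [c + γz cos²β tanφ] / [γz sinβ cosβ].
γz = 18.6·4.1 = 76.26 kN/m²
Numerator = 7.5 + 76.26·cos²42.2°·tan29.8° = 7.5 + 76.26·0.5488·0.5727 = 31.468 kPa
Denominator = 76.26·sin42.2°·cos42.2° = 76.26·0.6717·0.7408 = 37.948 kPa
FS = 31.468 / 37.948 = 0.829

FS = 0.83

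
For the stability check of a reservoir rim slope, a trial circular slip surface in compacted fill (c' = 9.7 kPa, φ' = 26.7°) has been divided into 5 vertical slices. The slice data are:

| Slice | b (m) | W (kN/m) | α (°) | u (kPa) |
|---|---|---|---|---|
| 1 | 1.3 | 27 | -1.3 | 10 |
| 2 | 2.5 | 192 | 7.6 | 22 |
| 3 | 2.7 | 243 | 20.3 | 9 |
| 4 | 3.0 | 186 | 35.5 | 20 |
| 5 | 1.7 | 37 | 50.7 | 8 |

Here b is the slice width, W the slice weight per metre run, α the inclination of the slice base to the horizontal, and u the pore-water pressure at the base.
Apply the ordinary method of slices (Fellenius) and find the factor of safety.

Ordinary method of slices: FS = Σ[c'·Δl_i + (W_i cosα_i − u_i·Δl_i)·tanφ'] / Σ W_i sinα_i, with Δl_i = b_i / cosα_i.
Slice 1: Δl = 1.3/cos(-1.3°) = 1.300 m; N'_1 = 27·cos(-1.3°) − 10·1.300 = 14.0; c'Δl = 12.61; W sinα = -0.6
Slice 2: Δl = 2.5/cos7.6° = 2.522 m; N'_2 = 192·cos7.6° − 22·2.522 = 134.8; c'Δl = 24.46; W sinα = 25.4
Slice 3: Δl = 2.7/cos20.3° = 2.879 m; N'_3 = 243·cos20.3° − 9·2.879 = 202.0; c'Δl = 27.92; W sinα = 84.3
Slice 4: Δl = 3.0/cos35.5° = 3.685 m; N'_4 = 186·cos35.5° − 20·3.685 = 77.7; c'Δl = 35.74; W sinα = 108.0
Slice 5: Δl = 1.7/cos50.7° = 2.684 m; N'_5 = 37·cos50.7° − 8·2.684 = 2.0; c'Δl = 26.03; W sinα = 28.6
Σc'Δl = 126.8 kN/m; ΣN' = 430.5 kN/m; ΣW sinα = 245.7 kN/m
Resisting = 126.8 + 430.5·tan26.7° = 126.8 + 216.5 = 343.3 kN/m
FS = 343.3 / 245.7 = 1.397

FS = 1.40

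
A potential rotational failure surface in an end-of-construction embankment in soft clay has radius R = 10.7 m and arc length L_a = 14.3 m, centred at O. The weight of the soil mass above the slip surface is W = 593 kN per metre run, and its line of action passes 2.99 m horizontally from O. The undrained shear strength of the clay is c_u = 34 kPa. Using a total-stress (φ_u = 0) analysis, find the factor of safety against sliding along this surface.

FS = 2.93

Taking moments about the centre O, the resisting moment is provided by the undrained shear strength acting along the arc:
M_R = c_u·L_a·R = 34·14.30·10.7 = 5202.3 kN·m/m
M_D = W·d = 593·2.99 = 1773.1 kN·m/m
FS = M_R / M_D = 5202.3 / 1773.1 = 2.934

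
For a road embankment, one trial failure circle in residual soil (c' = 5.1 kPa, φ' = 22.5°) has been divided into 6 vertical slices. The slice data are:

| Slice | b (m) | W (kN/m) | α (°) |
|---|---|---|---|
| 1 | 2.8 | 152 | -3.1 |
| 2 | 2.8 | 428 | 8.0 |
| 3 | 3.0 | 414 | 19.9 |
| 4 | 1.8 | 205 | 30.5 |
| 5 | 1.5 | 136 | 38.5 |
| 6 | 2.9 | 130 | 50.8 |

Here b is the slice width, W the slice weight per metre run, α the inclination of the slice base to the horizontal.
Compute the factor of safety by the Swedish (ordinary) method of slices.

FS = 1.33

Ordinary method of slices: FS = Σ[c'·Δl_i + (W_i cosα_i)·tanφ'] / Σ W_i sinα_i, with Δl_i = b_i / cosα_i.
Slice 1: Δl = 2.8/cos(-3.1°) = 2.804 m; N'_1 = 152·cos(-3.1°) = 151.8; c'Δl = 14.30; W sinα = -8.2
Slice 2: Δl = 2.8/cos8.0° = 2.828 m; N'_2 = 428·cos8.0° = 423.8; c'Δl = 14.42; W sinα = 59.6
Slice 3: Δl = 3.0/cos19.9° = 3.191 m; N'_3 = 414·cos19.9° = 389.3; c'Δl = 16.27; W sinα = 140.9
Slice 4: Δl = 1.8/cos30.5° = 2.089 m; N'_4 = 205·cos30.5° = 176.6; c'Δl = 10.65; W sinα = 104.0
Slice 5: Δl = 1.5/cos38.5° = 1.917 m; N'_5 = 136·cos38.5° = 106.4; c'Δl = 9.78; W sinα = 84.7
Slice 6: Δl = 2.9/cos50.8° = 4.588 m; N'_6 = 130·cos50.8° = 82.2; c'Δl = 23.40; W sinα = 100.7
Σc'Δl = 88.8 kN/m; ΣN' = 1330.1 kN/m; ΣW sinα = 481.7 kN/m
Resisting = 88.8 + 1330.1·tan22.5° = 88.8 + 551.0 = 639.8 kN/m
FS = 639.8 / 481.7 = 1.328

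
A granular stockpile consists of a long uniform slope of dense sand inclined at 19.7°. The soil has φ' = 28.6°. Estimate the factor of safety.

For a dry cohesionless infinite slope the factor of safety is FS = tanφ' / tanβ.
FS = tan28.6° / tan19.7° = 0.5452 / 0.3581 = 1.523

FS = 1.52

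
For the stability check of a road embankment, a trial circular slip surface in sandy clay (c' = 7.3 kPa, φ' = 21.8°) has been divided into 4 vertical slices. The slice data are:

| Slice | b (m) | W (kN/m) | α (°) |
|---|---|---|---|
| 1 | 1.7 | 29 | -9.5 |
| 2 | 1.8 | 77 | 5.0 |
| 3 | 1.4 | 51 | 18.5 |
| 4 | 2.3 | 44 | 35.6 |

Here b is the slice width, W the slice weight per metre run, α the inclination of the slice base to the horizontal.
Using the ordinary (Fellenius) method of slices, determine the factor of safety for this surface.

FS = 3.04

Ordinary method of slices: FS = Σ[c'·Δl_i + (W_i cosα_i)·tanφ'] / Σ W_i sinα_i, with Δl_i = b_i / cosα_i.
Slice 1: Δl = 1.7/cos(-9.5°) = 1.724 m; N'_1 = 29·cos(-9.5°) = 28.6; c'Δl = 12.58; W sinα = -4.8
Slice 2: Δl = 1.8/cos5.0° = 1.807 m; N'_2 = 77·cos5.0° = 76.7; c'Δl = 13.19; W sinα = 6.7
Slice 3: Δl = 1.4/cos18.5° = 1.476 m; N'_3 = 51·cos18.5° = 48.4; c'Δl = 10.78; W sinα = 16.2
Slice 4: Δl = 2.3/cos35.6° = 2.829 m; N'_4 = 44·cos35.6° = 35.8; c'Δl = 20.65; W sinα = 25.6
Σc'Δl = 57.2 kN/m; ΣN' = 189.5 kN/m; ΣW sinα = 43.7 kN/m
Resisting = 57.2 + 189.5·tan21.8° = 57.2 + 75.8 = 133.0 kN/m
FS = 133.0 / 43.7 = 3.041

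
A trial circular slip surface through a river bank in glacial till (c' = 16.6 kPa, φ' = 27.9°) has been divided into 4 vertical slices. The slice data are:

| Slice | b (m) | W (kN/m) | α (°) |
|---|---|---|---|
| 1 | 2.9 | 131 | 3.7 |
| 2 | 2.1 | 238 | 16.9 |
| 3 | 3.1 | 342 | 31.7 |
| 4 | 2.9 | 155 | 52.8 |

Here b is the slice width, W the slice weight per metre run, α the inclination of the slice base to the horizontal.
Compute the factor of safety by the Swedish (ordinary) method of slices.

Ordinary method of slices: FS = Σ[c'·Δl_i + (W_i cosα_i)·tanφ'] / Σ W_i sinα_i, with Δl_i = b_i / cosα_i.
Slice 1: Δl = 2.9/cos3.7° = 2.906 m; N'_1 = 131·cos3.7° = 130.7; c'Δl = 48.24; W sinα = 8.5
Slice 2: Δl = 2.1/cos16.9° = 2.195 m; N'_2 = 238·cos16.9° = 227.7; c'Δl = 36.43; W sinα = 69.2
Slice 3: Δl = 3.1/cos31.7° = 3.644 m; N'_3 = 342·cos31.7° = 291.0; c'Δl = 60.48; W sinα = 179.7
Slice 4: Δl = 2.9/cos52.8° = 4.797 m; N'_4 = 155·cos52.8° = 93.7; c'Δl = 79.62; W sinα = 123.5
Σc'Δl = 224.8 kN/m; ΣN' = 743.1 kN/m; ΣW sinα = 380.8 kN/m
Resisting = 224.8 + 743.1·tan27.9° = 224.8 + 393.5 = 618.3 kN/m
FS = 618.3 / 380.8 = 1.624

FS = 1.62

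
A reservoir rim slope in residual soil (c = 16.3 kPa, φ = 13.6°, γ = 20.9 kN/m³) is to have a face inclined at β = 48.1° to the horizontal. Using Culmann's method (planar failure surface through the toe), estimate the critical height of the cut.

H_c = 12.83 m

Culmann's analysis gives the critical failure plane at α_cr = (β + φ)/2 = (48.1 + 13.6)/2 = 30.9°, and the critical height
H_c = (4c/γ) · sinβ cosφ / [1 − cos(β − φ)]
    = (4·16.3/20.9) · sin48.1°·cos13.6° / [1 − cos(34.5°)]
    = 3.120 · 0.7443·0.9720 / [1 − 0.8241]
    = 3.120 · 0.7234 / 0.1759
    = 12.83 m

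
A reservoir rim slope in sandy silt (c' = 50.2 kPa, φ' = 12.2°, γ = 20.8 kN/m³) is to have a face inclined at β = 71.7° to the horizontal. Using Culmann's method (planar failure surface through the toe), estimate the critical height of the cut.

Culmann's analysis gives the critical failure plane at α_cr = (β + φ')/2 = (71.7 + 12.2)/2 = 42.0°, and the critical height
H_c = (4c'/γ) · sinβ cosφ' / [1 − cos(β − φ')]
    = (4·50.2/20.8) · sin71.7°·cos12.2° / [1 − cos(59.5°)]
    = 9.654 · 0.9494·0.9774 / [1 − 0.5075]
    = 9.654 · 0.9280 / 0.4925
    = 18.19 m

H_c = 18.19 m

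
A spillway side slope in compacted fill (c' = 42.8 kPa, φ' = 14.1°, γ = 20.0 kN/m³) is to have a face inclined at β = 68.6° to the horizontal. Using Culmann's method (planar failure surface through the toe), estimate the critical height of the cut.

H_c = 18.43 m

Culmann's analysis gives the critical failure plane at α_cr = (β + φ')/2 = (68.6 + 14.1)/2 = 41.3°, and the critical height
H_c = (4c'/γ) · sinβ cosφ' / [1 − cos(β − φ')]
    = (4·42.8/20.0) · sin68.6°·cos14.1° / [1 − cos(54.5°)]
    = 8.560 · 0.9311·0.9699 / [1 − 0.5807]
    = 8.560 · 0.9030 / 0.4193
    = 18.43 m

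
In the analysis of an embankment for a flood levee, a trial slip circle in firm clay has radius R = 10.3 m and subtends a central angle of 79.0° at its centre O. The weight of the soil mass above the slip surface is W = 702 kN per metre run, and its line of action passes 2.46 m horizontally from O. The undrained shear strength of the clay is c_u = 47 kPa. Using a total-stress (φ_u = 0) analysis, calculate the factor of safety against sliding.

Taking moments about the centre O, the resisting moment is provided by the undrained shear strength acting along the arc:
Arc length L_a = R·θ = 10.3·(79.0°·π/180) = 10.3·1.3788 = 14.20 m
M_R = c_u·L_a·R = 47·14.20·10.3 = 6875.1 kN·m/m
M_D = W·d = 702·2.46 = 1726.9 kN·m/m
FS = M_R / M_D = 6875.1 / 1726.9 = 3.981

FS = 3.98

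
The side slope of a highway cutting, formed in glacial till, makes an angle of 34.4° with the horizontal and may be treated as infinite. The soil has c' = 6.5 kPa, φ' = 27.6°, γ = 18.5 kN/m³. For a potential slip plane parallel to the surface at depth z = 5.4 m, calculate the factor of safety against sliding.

FS = 0.90

For an infinite slope with a slip plane parallel to the surface (no pore pressure): FS = [c' + γz cos²β tanφ'] / [γz sinβ cosβ].
γz = 18.5·5.4 = 99.90 kN/m²
Numerator = 6.5 + 99.90·cos²34.4°·tan27.6° = 6.5 + 99.90·0.6808·0.5228 = 42.056 kPa
Denominator = 99.90·sin34.4°·cos34.4° = 99.90·0.5650·0.8251 = 46.570 kPa
FS = 42.056 / 46.570 = 0.903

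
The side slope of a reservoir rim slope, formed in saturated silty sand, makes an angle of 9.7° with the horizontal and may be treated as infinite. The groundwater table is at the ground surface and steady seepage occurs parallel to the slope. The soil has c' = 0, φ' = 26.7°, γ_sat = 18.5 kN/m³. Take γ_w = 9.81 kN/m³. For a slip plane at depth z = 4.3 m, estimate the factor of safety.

FS = 1.38

With seepage parallel to the slope and the water table at the surface, the effective normal stress on the slip plane uses the buoyant unit weight γ' = γ_sat − γ_w while the driving shear stress uses γ_sat:
FS = [c' + γ' z cos²β tanφ'] / [γ_sat z sinβ cosβ]
(For c' = 0 this reduces to FS = (γ'/γ_sat)·tanφ'/tanβ.)
γ' = 18.5 − 9.81 = 8.69 kN/m³
Numerator = 0.0 + 8.69·4.3·cos²9.7°·tan26.7° = 0.0 + 8.69·4.3·0.9716·0.5029 = 18.260 kPa
Denominator = 18.5·4.3·sin9.7°·cos9.7° = 18.5·4.3·0.1685·0.9857 = 13.212 kPa
FS = 18.260 / 13.212 = 1.382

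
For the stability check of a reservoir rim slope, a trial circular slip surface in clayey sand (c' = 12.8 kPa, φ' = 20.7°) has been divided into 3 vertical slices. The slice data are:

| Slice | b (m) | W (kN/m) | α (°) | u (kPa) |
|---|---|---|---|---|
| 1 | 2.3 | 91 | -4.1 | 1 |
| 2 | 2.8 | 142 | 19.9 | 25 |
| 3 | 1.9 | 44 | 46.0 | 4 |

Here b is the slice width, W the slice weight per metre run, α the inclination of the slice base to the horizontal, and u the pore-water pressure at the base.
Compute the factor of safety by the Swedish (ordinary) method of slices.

FS = 2.26

Ordinary method of slices: FS = Σ[c'·Δl_i + (W_i cosα_i − u_i·Δl_i)·tanφ'] / Σ W_i sinα_i, with Δl_i = b_i / cosα_i.
Slice 1: Δl = 2.3/cos(-4.1°) = 2.306 m; N'_1 = 91·cos(-4.1°) − 1·2.306 = 88.5; c'Δl = 29.52; W sinα = -6.5
Slice 2: Δl = 2.8/cos19.9° = 2.978 m; N'_2 = 142·cos19.9° − 25·2.978 = 59.1; c'Δl = 38.12; W sinα = 48.3
Slice 3: Δl = 1.9/cos46.0° = 2.735 m; N'_3 = 44·cos46.0° − 4·2.735 = 19.6; c'Δl = 35.01; W sinα = 31.7
Σc'Δl = 102.6 kN/m; ΣN' = 167.2 kN/m; ΣW sinα = 73.5 kN/m
Resisting = 102.6 + 167.2·tan20.7° = 102.6 + 63.2 = 165.8 kN/m
FS = 165.8 / 73.5 = 2.257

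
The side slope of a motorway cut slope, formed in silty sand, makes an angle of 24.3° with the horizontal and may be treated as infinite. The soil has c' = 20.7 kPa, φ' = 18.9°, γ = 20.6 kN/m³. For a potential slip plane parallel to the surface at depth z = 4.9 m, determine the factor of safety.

For an infinite slope with a slip plane parallel to the surface (no pore pressure): FS = [c' + γz cos²β tanφ'] / [γz sinβ cosβ].
γz = 20.6·4.9 = 100.94 kN/m²
Numerator = 20.7 + 100.94·cos²24.3°·tan18.9° = 20.7 + 100.94·0.8307·0.3424 = 49.407 kPa
Denominator = 100.94·sin24.3°·cos24.3° = 100.94·0.4115·0.9114 = 37.858 kPa
FS = 49.407 / 37.858 = 1.305

FS = 1.31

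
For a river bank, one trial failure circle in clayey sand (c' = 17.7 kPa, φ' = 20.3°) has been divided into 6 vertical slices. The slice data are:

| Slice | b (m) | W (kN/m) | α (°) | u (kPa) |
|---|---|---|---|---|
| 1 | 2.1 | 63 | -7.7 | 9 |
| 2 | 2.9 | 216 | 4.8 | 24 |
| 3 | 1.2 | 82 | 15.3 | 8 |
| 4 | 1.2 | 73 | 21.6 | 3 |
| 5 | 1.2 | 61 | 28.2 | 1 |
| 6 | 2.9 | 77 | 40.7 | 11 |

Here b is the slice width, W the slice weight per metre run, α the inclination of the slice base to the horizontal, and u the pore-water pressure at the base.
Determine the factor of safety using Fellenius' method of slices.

FS = 2.70

Ordinary method of slices: FS = Σ[c'·Δl_i + (W_i cosα_i − u_i·Δl_i)·tanφ'] / Σ W_i sinα_i, with Δl_i = b_i / cosα_i.
Slice 1: Δl = 2.1/cos(-7.7°) = 2.119 m; N'_1 = 63·cos(-7.7°) − 9·2.119 = 43.4; c'Δl = 37.51; W sinα = -8.4
Slice 2: Δl = 2.9/cos4.8° = 2.910 m; N'_2 = 216·cos4.8° − 24·2.910 = 145.4; c'Δl = 51.51; W sinα = 18.1
Slice 3: Δl = 1.2/cos15.3° = 1.244 m; N'_3 = 82·cos15.3° − 8·1.244 = 69.1; c'Δl = 22.02; W sinα = 21.6
Slice 4: Δl = 1.2/cos21.6° = 1.291 m; N'_4 = 73·cos21.6° − 3·1.291 = 64.0; c'Δl = 22.84; W sinα = 26.9
Slice 5: Δl = 1.2/cos28.2° = 1.362 m; N'_5 = 61·cos28.2° − 1·1.362 = 52.4; c'Δl = 24.10; W sinα = 28.8
Slice 6: Δl = 2.9/cos40.7° = 3.825 m; N'_6 = 77·cos40.7° − 11·3.825 = 16.3; c'Δl = 67.71; W sinα = 50.2
Σc'Δl = 225.7 kN/m; ΣN' = 390.6 kN/m; ΣW sinα = 137.2 kN/m
Resisting = 225.7 + 390.6·tan20.3° = 225.7 + 144.5 = 370.2 kN/m
FS = 370.2 / 137.2 = 2.698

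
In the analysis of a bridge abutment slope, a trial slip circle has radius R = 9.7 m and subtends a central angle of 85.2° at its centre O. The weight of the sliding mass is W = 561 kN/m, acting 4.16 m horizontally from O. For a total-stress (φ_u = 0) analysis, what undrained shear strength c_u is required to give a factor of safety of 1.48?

FS = c_u·L_a·R / (W·d), so c_u = FS·W·d / (L_a·R).
Arc length L_a = R·θ = 9.7·(85.2°·π/180) = 9.7·1.4870 = 14.42 m
c_u = 1.48·561·4.16 / (14.42·9.7) = 3454.0 / 139.91 = 24.69 kPa

c_u = 24.7 kPa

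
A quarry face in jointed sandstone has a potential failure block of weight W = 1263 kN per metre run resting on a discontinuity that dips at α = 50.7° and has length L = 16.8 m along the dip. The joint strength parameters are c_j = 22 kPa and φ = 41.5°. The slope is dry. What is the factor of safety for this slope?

FS = 1.10

Resolving the block weight along and normal to the plane and applying the Mohr–Coulomb strength on the joint:
N' = W cosα = 1263·cos50.7° = 800.0 kN/m
Driving force T = W sinα = 1263·sin50.7° = 977.4 kN/m
Resisting force R = c_j·L + N'·tanφ = 22·16.8 + 800.0·tan41.5° = 369.6 + 707.7 = 1077.3 kN/m
FS = R / T = 1077.3 / 977.4 = 1.102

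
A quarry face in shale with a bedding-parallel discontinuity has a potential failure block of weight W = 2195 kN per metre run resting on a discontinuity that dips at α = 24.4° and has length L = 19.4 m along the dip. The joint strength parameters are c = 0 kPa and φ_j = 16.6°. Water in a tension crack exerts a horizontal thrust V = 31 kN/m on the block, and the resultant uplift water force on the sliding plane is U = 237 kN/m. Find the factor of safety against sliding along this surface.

FS = 0.56

Resolving the block weight along and normal to the plane and applying the Mohr–Coulomb strength on the joint:
N' = W cosα − U − V sinα = 2195·cos24.4° − 237 − 31·sin24.4° = 1749.1 kN/m
Driving force T = W sinα + V cosα = 2195·sin24.4° + 31·cos24.4° = 935.0 kN/m
Resisting force R = c·L + N'·tanφ_j = 0·19.4 + 1749.1·tan16.6° = 0.0 + 521.4 = 521.4 kN/m
FS = R / T = 521.4 / 935.0 = 0.558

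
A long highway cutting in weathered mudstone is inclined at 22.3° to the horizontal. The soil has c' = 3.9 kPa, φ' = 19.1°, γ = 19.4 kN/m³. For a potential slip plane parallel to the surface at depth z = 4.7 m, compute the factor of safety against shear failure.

For an infinite slope with a slip plane parallel to the surface (no pore pressure): FS = [c' + γz cos²β tanφ'] / [γz sinβ cosβ].
γz = 19.4·4.7 = 91.18 kN/m²
Numerator = 3.9 + 91.18·cos²22.3°·tan19.1° = 3.9 + 91.18·0.8560·0.3463 = 30.928 kPa
Denominator = 91.18·sin22.3°·cos22.3° = 91.18·0.3795·0.9252 = 32.011 kPa
FS = 30.928 / 32.011 = 0.966

FS = 0.97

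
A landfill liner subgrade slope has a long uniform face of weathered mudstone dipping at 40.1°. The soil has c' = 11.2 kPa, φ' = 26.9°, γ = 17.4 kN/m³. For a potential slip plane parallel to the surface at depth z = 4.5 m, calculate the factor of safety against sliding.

FS = 0.89

For an infinite slope with a slip plane parallel to the surface (no pore pressure): FS = [c' + γz cos²β tanφ'] / [γz sinβ cosβ].
γz = 17.4·4.5 = 78.30 kN/m²
Numerator = 11.2 + 78.30·cos²40.1°·tan26.9° = 11.2 + 78.30·0.5851·0.5073 = 34.443 kPa
Denominator = 78.30·sin40.1°·cos40.1° = 78.30·0.6441·0.7649 = 38.579 kPa
FS = 34.443 / 38.579 = 0.893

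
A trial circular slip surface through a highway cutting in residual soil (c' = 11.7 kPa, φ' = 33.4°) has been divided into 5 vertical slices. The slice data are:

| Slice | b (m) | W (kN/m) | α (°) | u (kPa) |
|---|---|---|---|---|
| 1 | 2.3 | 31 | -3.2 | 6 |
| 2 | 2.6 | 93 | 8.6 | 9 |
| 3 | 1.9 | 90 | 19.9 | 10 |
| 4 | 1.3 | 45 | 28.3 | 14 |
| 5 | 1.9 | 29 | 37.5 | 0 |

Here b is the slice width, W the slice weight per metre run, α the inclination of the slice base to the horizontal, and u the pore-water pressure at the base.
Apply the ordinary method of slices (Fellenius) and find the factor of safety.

FS = 3.09

Ordinary method of slices: FS = Σ[c'·Δl_i + (W_i cosα_i − u_i·Δl_i)·tanφ'] / Σ W_i sinα_i, with Δl_i = b_i / cosα_i.
Slice 1: Δl = 2.3/cos(-3.2°) = 2.304 m; N'_1 = 31·cos(-3.2°) − 6·2.304 = 17.1; c'Δl = 26.95; W sinα = -1.7
Slice 2: Δl = 2.6/cos8.6° = 2.630 m; N'_2 = 93·cos8.6° − 9·2.630 = 68.3; c'Δl = 30.77; W sinα = 13.9
Slice 3: Δl = 1.9/cos19.9° = 2.021 m; N'_3 = 90·cos19.9° − 10·2.021 = 64.4; c'Δl = 23.64; W sinα = 30.6
Slice 4: Δl = 1.3/cos28.3° = 1.476 m; N'_4 = 45·cos28.3° − 14·1.476 = 19.0; c'Δl = 17.27; W sinα = 21.3
Slice 5: Δl = 1.9/cos37.5° = 2.395 m; N'_5 = 29·cos37.5° − 0·2.395 = 23.0; c'Δl = 28.02; W sinα = 17.7
Σc'Δl = 126.7 kN/m; ΣN' = 191.8 kN/m; ΣW sinα = 81.8 kN/m
Resisting = 126.7 + 191.8·tan33.4° = 126.7 + 126.5 = 253.1 kN/m
FS = 253.1 / 81.8 = 3.094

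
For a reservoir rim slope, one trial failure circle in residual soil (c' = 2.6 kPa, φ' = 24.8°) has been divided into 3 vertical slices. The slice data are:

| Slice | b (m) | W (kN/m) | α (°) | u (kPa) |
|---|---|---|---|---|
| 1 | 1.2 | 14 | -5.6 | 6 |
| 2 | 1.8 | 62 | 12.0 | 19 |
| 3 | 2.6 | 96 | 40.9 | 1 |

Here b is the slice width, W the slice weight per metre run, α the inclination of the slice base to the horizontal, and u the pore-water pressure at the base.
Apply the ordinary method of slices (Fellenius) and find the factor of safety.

Ordinary method of slices: FS = Σ[c'·Δl_i + (W_i cosα_i − u_i·Δl_i)·tanφ'] / Σ W_i sinα_i, with Δl_i = b_i / cosα_i.
Slice 1: Δl = 1.2/cos(-5.6°) = 1.206 m; N'_1 = 14·cos(-5.6°) − 6·1.206 = 6.7; c'Δl = 3.13; W sinα = -1.4
Slice 2: Δl = 1.8/cos12.0° = 1.840 m; N'_2 = 62·cos12.0° − 19·1.840 = 25.7; c'Δl = 4.78; W sinα = 12.9
Slice 3: Δl = 2.6/cos40.9° = 3.440 m; N'_3 = 96·cos40.9° − 1·3.440 = 69.1; c'Δl = 8.94; W sinα = 62.9
Σc'Δl = 16.9 kN/m; ΣN' = 101.5 kN/m; ΣW sinα = 74.4 kN/m
Resisting = 16.9 + 101.5·tan24.8° = 16.9 + 46.9 = 63.8 kN/m
FS = 63.8 / 74.4 = 0.857

FS = 0.86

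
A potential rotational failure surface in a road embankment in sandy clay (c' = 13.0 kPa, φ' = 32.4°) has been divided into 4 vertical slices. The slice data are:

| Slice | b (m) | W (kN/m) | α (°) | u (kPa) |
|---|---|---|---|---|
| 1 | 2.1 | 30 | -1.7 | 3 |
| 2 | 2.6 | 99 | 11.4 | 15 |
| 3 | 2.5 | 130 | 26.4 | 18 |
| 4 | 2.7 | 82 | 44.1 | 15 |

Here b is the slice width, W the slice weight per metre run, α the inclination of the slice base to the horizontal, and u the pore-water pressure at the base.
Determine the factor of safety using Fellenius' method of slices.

FS = 1.81

Ordinary method of slices: FS = Σ[c'·Δl_i + (W_i cosα_i − u_i·Δl_i)·tanφ'] / Σ W_i sinα_i, with Δl_i = b_i / cosα_i.
Slice 1: Δl = 2.1/cos(-1.7°) = 2.101 m; N'_1 = 30·cos(-1.7°) − 3·2.101 = 23.7; c'Δl = 27.31; W sinα = -0.9
Slice 2: Δl = 2.6/cos11.4° = 2.652 m; N'_2 = 99·cos11.4° − 15·2.652 = 57.3; c'Δl = 34.48; W sinα = 19.6
Slice 3: Δl = 2.5/cos26.4° = 2.791 m; N'_3 = 130·cos26.4° − 18·2.791 = 66.2; c'Δl = 36.28; W sinα = 57.8
Slice 4: Δl = 2.7/cos44.1° = 3.760 m; N'_4 = 82·cos44.1° − 15·3.760 = 2.5; c'Δl = 48.88; W sinα = 57.1
Σc'Δl = 147.0 kN/m; ΣN' = 149.6 kN/m; ΣW sinα = 133.5 kN/m
Resisting = 147.0 + 149.6·tan32.4° = 147.0 + 95.0 = 241.9 kN/m
FS = 241.9 / 133.5 = 1.811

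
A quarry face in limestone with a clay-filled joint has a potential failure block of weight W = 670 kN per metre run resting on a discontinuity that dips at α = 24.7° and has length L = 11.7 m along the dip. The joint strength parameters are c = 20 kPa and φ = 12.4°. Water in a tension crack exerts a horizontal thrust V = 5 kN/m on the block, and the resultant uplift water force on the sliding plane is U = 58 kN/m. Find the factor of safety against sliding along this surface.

Resolving the block weight along and normal to the plane and applying the Mohr–Coulomb strength on the joint:
N' = W cosα − U − V sinα = 670·cos24.7° − 58 − 5·sin24.7° = 548.6 kN/m
Driving force T = W sinα + V cosα = 670·sin24.7° + 5·cos24.7° = 284.5 kN/m
Resisting force R = c·L + N'·tanφ = 20·11.7 + 548.6·tan12.4° = 234.0 + 120.6 = 354.6 kN/m
FS = R / T = 354.6 / 284.5 = 1.246

FS = 1.25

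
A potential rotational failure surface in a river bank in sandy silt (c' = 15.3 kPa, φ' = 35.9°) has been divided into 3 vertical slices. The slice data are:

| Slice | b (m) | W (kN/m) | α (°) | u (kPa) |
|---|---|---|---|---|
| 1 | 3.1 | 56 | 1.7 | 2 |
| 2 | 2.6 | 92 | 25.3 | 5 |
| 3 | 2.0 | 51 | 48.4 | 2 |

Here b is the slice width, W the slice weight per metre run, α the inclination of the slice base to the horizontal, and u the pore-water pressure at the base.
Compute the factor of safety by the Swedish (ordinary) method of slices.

FS = 3.08

Ordinary method of slices: FS = Σ[c'·Δl_i + (W_i cosα_i − u_i·Δl_i)·tanφ'] / Σ W_i sinα_i, with Δl_i = b_i / cosα_i.
Slice 1: Δl = 3.1/cos1.7° = 3.101 m; N'_1 = 56·cos1.7° − 2·3.101 = 49.8; c'Δl = 47.45; W sinα = 1.7
Slice 2: Δl = 2.6/cos25.3° = 2.876 m; N'_2 = 92·cos25.3° − 5·2.876 = 68.8; c'Δl = 44.00; W sinα = 39.3
Slice 3: Δl = 2.0/cos48.4° = 3.012 m; N'_3 = 51·cos48.4° − 2·3.012 = 27.8; c'Δl = 46.09; W sinα = 38.1
Σc'Δl = 137.5 kN/m; ΣN' = 146.4 kN/m; ΣW sinα = 79.1 kN/m
Resisting = 137.5 + 146.4·tan35.9° = 137.5 + 106.0 = 243.5 kN/m
FS = 243.5 / 79.1 = 3.078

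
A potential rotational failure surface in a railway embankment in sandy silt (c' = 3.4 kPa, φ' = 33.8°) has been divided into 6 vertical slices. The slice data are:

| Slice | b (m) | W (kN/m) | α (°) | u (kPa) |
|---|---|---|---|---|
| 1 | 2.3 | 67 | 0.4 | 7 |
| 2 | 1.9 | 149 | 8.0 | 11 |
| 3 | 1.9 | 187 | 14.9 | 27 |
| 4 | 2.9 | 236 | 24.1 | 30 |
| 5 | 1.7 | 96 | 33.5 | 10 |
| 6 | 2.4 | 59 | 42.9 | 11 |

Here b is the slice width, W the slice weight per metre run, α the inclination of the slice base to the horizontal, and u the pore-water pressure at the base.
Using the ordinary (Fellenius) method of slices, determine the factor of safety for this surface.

FS = 1.47

Ordinary method of slices: FS = Σ[c'·Δl_i + (W_i cosα_i − u_i·Δl_i)·tanφ'] / Σ W_i sinα_i, with Δl_i = b_i / cosα_i.
Slice 1: Δl = 2.3/cos0.4° = 2.300 m; N'_1 = 67·cos0.4° − 7·2.300 = 50.9; c'Δl = 7.82; W sinα = 0.5
Slice 2: Δl = 1.9/cos8.0° = 1.919 m; N'_2 = 149·cos8.0° − 11·1.919 = 126.4; c'Δl = 6.52; W sinα = 20.7
Slice 3: Δl = 1.9/cos14.9° = 1.966 m; N'_3 = 187·cos14.9° − 27·1.966 = 127.6; c'Δl = 6.68; W sinα = 48.1
Slice 4: Δl = 2.9/cos24.1° = 3.177 m; N'_4 = 236·cos24.1° − 30·3.177 = 120.1; c'Δl = 10.80; W sinα = 96.4
Slice 5: Δl = 1.7/cos33.5° = 2.039 m; N'_5 = 96·cos33.5° − 10·2.039 = 59.7; c'Δl = 6.93; W sinα = 53.0
Slice 6: Δl = 2.4/cos42.9° = 3.276 m; N'_6 = 59·cos42.9° − 11·3.276 = 7.2; c'Δl = 11.14; W sinα = 40.2
Σc'Δl = 49.9 kN/m; ΣN' = 491.9 kN/m; ΣW sinα = 258.8 kN/m
Resisting = 49.9 + 491.9·tan33.8° = 49.9 + 329.3 = 379.2 kN/m
FS = 379.2 / 258.8 = 1.465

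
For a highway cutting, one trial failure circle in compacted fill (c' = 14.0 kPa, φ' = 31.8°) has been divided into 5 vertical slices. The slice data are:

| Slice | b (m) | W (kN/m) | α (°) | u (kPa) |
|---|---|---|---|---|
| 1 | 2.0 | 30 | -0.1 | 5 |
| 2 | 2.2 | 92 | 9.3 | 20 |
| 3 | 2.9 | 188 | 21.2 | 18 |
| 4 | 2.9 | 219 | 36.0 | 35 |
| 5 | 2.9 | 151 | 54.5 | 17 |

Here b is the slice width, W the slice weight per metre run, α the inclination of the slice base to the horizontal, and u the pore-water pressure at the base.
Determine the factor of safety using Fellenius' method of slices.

Ordinary method of slices: FS = Σ[c'·Δl_i + (W_i cosα_i − u_i·Δl_i)·tanφ'] / Σ W_i sinα_i, with Δl_i = b_i / cosα_i.
Slice 1: Δl = 2.0/cos(-0.1°) = 2.000 m; N'_1 = 30·cos(-0.1°) − 5·2.000 = 20.0; c'Δl = 28.00; W sinα = -0.1
Slice 2: Δl = 2.2/cos9.3° = 2.229 m; N'_2 = 92·cos9.3° − 20·2.229 = 46.2; c'Δl = 31.21; W sinα = 14.9
Slice 3: Δl = 2.9/cos21.2° = 3.111 m; N'_3 = 188·cos21.2° − 18·3.111 = 119.3; c'Δl = 43.55; W sinα = 68.0
Slice 4: Δl = 2.9/cos36.0° = 3.585 m; N'_4 = 219·cos36.0° − 35·3.585 = 51.7; c'Δl = 50.18; W sinα = 128.7
Slice 5: Δl = 2.9/cos54.5° = 4.994 m; N'_5 = 151·cos54.5° − 17·4.994 = 2.8; c'Δl = 69.92; W sinα = 122.9
Σc'Δl = 222.9 kN/m; ΣN' = 240.0 kN/m; ΣW sinα = 334.5 kN/m
Resisting = 222.9 + 240.0·tan31.8° = 222.9 + 148.8 = 371.7 kN/m
FS = 371.7 / 334.5 = 1.111

FS = 1.11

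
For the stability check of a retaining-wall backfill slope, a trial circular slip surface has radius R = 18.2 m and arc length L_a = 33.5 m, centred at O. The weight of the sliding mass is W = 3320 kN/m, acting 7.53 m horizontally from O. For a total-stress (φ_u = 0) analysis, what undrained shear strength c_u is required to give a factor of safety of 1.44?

FS = c_u·L_a·R / (W·d), so c_u = FS·W·d / (L_a·R).
c_u = 1.44·3320·7.53 / (33.50·18.2) = 35999.4 / 609.70 = 59.04 kPa

c_u = 59.0 kPa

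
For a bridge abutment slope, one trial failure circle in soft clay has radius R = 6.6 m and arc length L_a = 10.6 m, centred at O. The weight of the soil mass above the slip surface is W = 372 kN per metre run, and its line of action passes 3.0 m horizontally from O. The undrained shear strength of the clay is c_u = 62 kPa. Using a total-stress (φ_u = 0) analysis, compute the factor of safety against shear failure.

FS = 3.89

Taking moments about the centre O, the resisting moment is provided by the undrained shear strength acting along the arc:
M_R = c_u·L_a·R = 62·10.60·6.6 = 4337.5 kN·m/m
M_D = W·d = 372·3.0 = 1116.0 kN·m/m
FS = M_R / M_D = 4337.5 / 1116.0 = 3.887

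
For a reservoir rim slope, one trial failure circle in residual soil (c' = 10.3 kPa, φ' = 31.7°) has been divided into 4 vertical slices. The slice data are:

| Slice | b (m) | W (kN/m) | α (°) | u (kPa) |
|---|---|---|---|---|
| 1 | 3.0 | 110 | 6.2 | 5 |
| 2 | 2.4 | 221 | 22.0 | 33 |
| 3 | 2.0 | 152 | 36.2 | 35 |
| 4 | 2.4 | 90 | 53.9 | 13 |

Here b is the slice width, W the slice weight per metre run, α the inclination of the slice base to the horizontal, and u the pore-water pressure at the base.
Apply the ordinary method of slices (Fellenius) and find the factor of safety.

Ordinary method of slices: FS = Σ[c'·Δl_i + (W_i cosα_i − u_i·Δl_i)·tanφ'] / Σ W_i sinα_i, with Δl_i = b_i / cosα_i.
Slice 1: Δl = 3.0/cos6.2° = 3.018 m; N'_1 = 110·cos6.2° − 5·3.018 = 94.3; c'Δl = 31.08; W sinα = 11.9
Slice 2: Δl = 2.4/cos22.0° = 2.588 m; N'_2 = 221·cos22.0° − 33·2.588 = 119.5; c'Δl = 26.66; W sinα = 82.8
Slice 3: Δl = 2.0/cos36.2° = 2.478 m; N'_3 = 152·cos36.2° − 35·2.478 = 35.9; c'Δl = 25.53; W sinα = 89.8
Slice 4: Δl = 2.4/cos53.9° = 4.073 m; N'_4 = 90·cos53.9° − 13·4.073 = 0.1; c'Δl = 41.96; W sinα = 72.7
Σc'Δl = 125.2 kN/m; ΣN' = 249.7 kN/m; ΣW sinα = 257.2 kN/m
Resisting = 125.2 + 249.7·tan31.7° = 125.2 + 154.2 = 279.5 kN/m
FS = 279.5 / 257.2 = 1.087

FS = 1.09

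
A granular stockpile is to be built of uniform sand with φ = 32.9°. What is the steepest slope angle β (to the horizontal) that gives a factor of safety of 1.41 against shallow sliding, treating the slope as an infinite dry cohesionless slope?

For an infinite dry cohesionless slope FS = tanφ/tanβ, so tanβ = tanφ / FS.
tanβ = tan32.9° / 1.41 = 0.6469 / 1.41 = 0.4588
β = arctan(0.4588) = 24.65°

β = 24.6°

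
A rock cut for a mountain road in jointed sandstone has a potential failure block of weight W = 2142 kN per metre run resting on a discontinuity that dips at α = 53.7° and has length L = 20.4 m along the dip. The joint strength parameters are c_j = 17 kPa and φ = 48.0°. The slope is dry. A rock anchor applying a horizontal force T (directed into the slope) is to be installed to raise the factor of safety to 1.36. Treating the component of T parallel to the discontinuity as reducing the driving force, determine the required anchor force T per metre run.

Resolving forces along and normal to the sliding plane, with the horizontal anchor force T adding T·sinα to the effective normal force and T·cosα acting up the plane against the driving force:
FS = [c_jL + (W cosα + T sinα) tanφ] / [W sinα − T cosα]
Without the anchor: N' = 1268.1 kN/m, driving T_d = 1726.3 kN/m, resisting R = 17·20.4 + 1268.1·tan48.0° = 1755.2 kN/m, FS = 1.02.
Setting FS = 1.36 and solving for T:
1.36·(1726.3 − T cos53.7°) = 1755.2 + T sin53.7°·tan48.0°
T·(sin53.7°·tan48.0° + 1.36·cos53.7°) = 1.36·1726.3 − 1755.2
T·(0.8059·1.1106 + 1.36·0.5920) = 2347.8 − 1755.2 = 592.6
T·1.7002 = 592.6
T = 348.5 kN/m

T = 349 kN/m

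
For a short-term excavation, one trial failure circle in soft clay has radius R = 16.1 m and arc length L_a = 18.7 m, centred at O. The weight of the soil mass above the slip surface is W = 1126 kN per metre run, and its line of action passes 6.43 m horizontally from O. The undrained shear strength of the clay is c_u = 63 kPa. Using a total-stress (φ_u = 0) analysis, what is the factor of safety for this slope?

Taking moments about the centre O, the resisting moment is provided by the undrained shear strength acting along the arc:
M_R = c_u·L_a·R = 63·18.70·16.1 = 18967.4 kN·m/m
M_D = W·d = 1126·6.43 = 7240.2 kN·m/m
FS = M_R / M_D = 18967.4 / 7240.2 = 2.620

FS = 2.62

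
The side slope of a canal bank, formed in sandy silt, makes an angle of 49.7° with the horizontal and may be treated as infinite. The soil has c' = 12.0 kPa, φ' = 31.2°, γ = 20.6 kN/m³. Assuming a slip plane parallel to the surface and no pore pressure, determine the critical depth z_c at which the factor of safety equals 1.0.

z_c = 2.43 m

Setting FS = 1.00 in FS = [c' + γz cos²β tanφ'] / [γz sinβ cosβ] and solving for z:
z = c' / [γ cosβ (FS·sinβ − cosβ·tanφ')]
  = 12.0 / [20.6·cos49.7°·(1.00·sin49.7° − cos49.7°·tan31.2°)]
  = 12.0 / [20.6·0.6468·(1.00·0.7627 − 0.6468·0.6056)]
  = 12.0 / 4.9426 = 2.428 m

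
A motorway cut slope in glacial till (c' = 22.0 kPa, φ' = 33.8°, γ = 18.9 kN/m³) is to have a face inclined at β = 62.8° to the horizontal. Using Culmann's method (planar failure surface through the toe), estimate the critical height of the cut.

Culmann's analysis gives the critical failure plane at α_cr = (β + φ')/2 = (62.8 + 33.8)/2 = 48.3°, and the critical height
H_c = (4c'/γ) · sinβ cosφ' / [1 − cos(β − φ')]
    = (4·22.0/18.9) · sin62.8°·cos33.8° / [1 − cos(29.0°)]
    = 4.656 · 0.8894·0.8310 / [1 − 0.8746]
    = 4.656 · 0.7391 / 0.1254
    = 27.45 m

H_c = 27.45 m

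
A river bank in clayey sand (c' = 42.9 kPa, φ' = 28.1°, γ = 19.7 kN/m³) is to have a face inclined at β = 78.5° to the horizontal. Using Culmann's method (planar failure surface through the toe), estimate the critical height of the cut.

H_c = 20.77 m

Culmann's analysis gives the critical failure plane at α_cr = (β + φ')/2 = (78.5 + 28.1)/2 = 53.3°, and the critical height
H_c = (4c'/γ) · sinβ cosφ' / [1 − cos(β − φ')]
    = (4·42.9/19.7) · sin78.5°·cos28.1° / [1 − cos(50.4°)]
    = 8.711 · 0.9799·0.8821 / [1 − 0.6374]
    = 8.711 · 0.8644 / 0.3626
    = 20.77 m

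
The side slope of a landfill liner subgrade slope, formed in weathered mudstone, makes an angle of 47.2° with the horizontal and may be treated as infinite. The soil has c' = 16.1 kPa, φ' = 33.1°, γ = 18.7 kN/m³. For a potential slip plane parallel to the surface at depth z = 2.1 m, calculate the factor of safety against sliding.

FS = 1.43

For an infinite slope with a slip plane parallel to the surface (no pore pressure): FS = [c' + γz cos²β tanφ'] / [γz sinβ cosβ].
γz = 18.7·2.1 = 39.27 kN/m²
Numerator = 16.1 + 39.27·cos²47.2°·tan33.1° = 16.1 + 39.27·0.4616·0.6519 = 27.918 kPa
Denominator = 39.27·sin47.2°·cos47.2° = 39.27·0.7337·0.6794 = 19.577 kPa
FS = 27.918 / 19.577 = 1.426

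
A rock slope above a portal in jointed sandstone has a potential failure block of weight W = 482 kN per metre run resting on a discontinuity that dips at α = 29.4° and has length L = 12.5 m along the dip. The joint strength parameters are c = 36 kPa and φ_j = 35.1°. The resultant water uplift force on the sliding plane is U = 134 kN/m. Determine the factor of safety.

FS = 2.75

Resolving the block weight along and normal to the plane and applying the Mohr–Coulomb strength on the joint:
N' = W cosα − U = 482·cos29.4° − 134 = 285.9 kN/m
Driving force T = W sinα = 482·sin29.4° = 236.6 kN/m
Resisting force R = c·L + N'·tanφ_j = 36·12.5 + 285.9·tan35.1° = 450.0 + 201.0 = 651.0 kN/m
FS = R / T = 651.0 / 236.6 = 2.751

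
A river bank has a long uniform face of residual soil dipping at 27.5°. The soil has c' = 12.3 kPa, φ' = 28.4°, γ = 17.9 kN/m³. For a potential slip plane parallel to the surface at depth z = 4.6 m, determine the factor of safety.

For an infinite slope with a slip plane parallel to the surface (no pore pressure): FS = [c' + γz cos²β tanφ'] / [γz sinβ cosβ].
γz = 17.9·4.6 = 82.34 kN/m²
Numerator = 12.3 + 82.34·cos²27.5°·tan28.4° = 12.3 + 82.34·0.7868·0.5407 = 47.329 kPa
Denominator = 82.34·sin27.5°·cos27.5° = 82.34·0.4617·0.8870 = 33.724 kPa
FS = 47.329 / 33.724 = 1.403

FS = 1.40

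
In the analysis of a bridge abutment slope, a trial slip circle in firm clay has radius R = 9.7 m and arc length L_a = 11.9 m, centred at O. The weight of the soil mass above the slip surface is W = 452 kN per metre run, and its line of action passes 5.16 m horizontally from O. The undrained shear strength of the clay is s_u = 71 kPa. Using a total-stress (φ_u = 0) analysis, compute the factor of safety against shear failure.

Taking moments about the centre O, the resisting moment is provided by the undrained shear strength acting along the arc:
M_R = s_u·L_a·R = 71·11.90·9.7 = 8195.5 kN·m/m
M_D = W·d = 452·5.16 = 2332.3 kN·m/m
FS = M_R / M_D = 8195.5 / 2332.3 = 3.514

FS = 3.51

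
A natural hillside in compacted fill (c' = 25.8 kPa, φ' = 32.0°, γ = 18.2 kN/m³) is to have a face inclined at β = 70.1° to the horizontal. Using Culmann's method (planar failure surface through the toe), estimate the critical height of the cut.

Culmann's analysis gives the critical failure plane at α_cr = (β + φ')/2 = (70.1 + 32.0)/2 = 51.0°, and the critical height
H_c = (4c'/γ) · sinβ cosφ' / [1 − cos(β − φ')]
    = (4·25.8/18.2) · sin70.1°·cos32.0° / [1 − cos(38.1°)]
    = 5.670 · 0.9403·0.8480 / [1 − 0.7869]
    = 5.670 · 0.7974 / 0.2131
    = 21.22 m

H_c = 21.22 m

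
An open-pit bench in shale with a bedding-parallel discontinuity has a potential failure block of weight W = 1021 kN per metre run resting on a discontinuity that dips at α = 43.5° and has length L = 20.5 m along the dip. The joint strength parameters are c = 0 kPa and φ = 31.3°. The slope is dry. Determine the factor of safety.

FS = 0.64

Resolving the block weight along and normal to the plane and applying the Mohr–Coulomb strength on the joint:
N' = W cosα = 1021·cos43.5° = 740.6 kN/m
Driving force T = W sinα = 1021·sin43.5° = 702.8 kN/m
Resisting force R = c·L + N'·tanφ = 0·20.5 + 740.6·tan31.3° = 0.0 + 450.3 = 450.3 kN/m
FS = R / T = 450.3 / 702.8 = 0.641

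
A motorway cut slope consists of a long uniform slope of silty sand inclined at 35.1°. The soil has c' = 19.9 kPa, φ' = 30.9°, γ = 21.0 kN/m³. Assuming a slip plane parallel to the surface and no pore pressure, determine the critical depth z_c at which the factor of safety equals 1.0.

z_c = 13.57 m

Setting FS = 1.00 in FS = [c' + γz cos²β tanφ'] / [γz sinβ cosβ] and solving for z:
z = c' / [γ cosβ (FS·sinβ − cosβ·tanφ')]
  = 19.9 / [21.0·cos35.1°·(1.00·sin35.1° − cos35.1°·tan30.9°)]
  = 19.9 / [21.0·0.8181·(1.00·0.5750 − 0.8181·0.5985)]
  = 19.9 / 1.4665 = 13.570 m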